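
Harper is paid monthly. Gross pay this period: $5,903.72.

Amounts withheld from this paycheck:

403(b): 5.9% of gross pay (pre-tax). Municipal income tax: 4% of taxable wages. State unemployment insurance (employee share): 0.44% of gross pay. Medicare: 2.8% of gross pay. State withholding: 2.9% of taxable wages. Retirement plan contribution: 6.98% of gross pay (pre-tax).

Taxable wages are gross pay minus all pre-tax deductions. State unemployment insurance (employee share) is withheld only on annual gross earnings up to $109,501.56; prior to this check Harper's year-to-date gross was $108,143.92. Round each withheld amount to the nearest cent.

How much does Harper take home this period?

$4,617.16

Retirement plan contribution: $5,903.72 × 0.0698 = $412.08
403(b): $5,903.72 × 0.059 = $348.32
Pre-tax total = $412.08 + $348.32 = $760.40
Taxable wages = $5,903.72 − $760.40 = $5,143.32
State withholding: $5,143.32 × 0.029 = $149.16
Municipal income tax: $5,143.32 × 0.04 = $205.73
State unemployment insurance (employee share): only $109,501.56 − $108,143.92 = $1,357.64 of this check is subject → $1,357.64 × 0.0044 = $5.97
Medicare: $5,903.72 × 0.028 = $165.30
Total deductions = $412.08 + $348.32 + $149.16 + $205.73 + $5.97 + $165.30 = $1,286.56
Net pay = $5,903.72 − $1,286.56 = $4,617.16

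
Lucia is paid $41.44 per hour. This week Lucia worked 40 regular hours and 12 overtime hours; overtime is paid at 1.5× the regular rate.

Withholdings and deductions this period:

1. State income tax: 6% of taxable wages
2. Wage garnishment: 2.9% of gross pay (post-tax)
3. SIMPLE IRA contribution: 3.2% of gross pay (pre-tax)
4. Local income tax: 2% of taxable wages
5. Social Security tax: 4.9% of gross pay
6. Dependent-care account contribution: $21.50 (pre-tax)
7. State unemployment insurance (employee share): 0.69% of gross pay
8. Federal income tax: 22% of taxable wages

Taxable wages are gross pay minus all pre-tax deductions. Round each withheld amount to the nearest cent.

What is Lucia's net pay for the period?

Regular pay: 40 × $41.44 = $1657.60
Overtime pay: 12 × $41.44 × 1.5 = $745.92
Gross pay = $1657.60 + $745.92 = $2403.52
SIMPLE IRA contribution: $2403.52 × 0.032 = $76.91
Dependent-care account contribution: $21.50
Pre-tax total = $76.91 + $21.50 = $98.41
Taxable wages = $2403.52 − $98.41 = $2305.11
Federal income tax: $2305.11 × 0.22 = $507.12
Local income tax: $2305.11 × 0.02 = $46.10
State income tax: $2305.11 × 0.06 = $138.31
State unemployment insurance (employee share): $2403.52 × 0.0069 = $16.58
Social Security tax: $2403.52 × 0.049 = $117.77
Wage garnishment: $2403.52 × 0.029 = $69.70
Total deductions = $76.91 + $21.50 + $507.12 + $46.10 + $138.31 + $16.58 + $117.77 + $69.70 = $993.99
Net pay = $2403.52 − $993.99 = $1409.53

$1409.53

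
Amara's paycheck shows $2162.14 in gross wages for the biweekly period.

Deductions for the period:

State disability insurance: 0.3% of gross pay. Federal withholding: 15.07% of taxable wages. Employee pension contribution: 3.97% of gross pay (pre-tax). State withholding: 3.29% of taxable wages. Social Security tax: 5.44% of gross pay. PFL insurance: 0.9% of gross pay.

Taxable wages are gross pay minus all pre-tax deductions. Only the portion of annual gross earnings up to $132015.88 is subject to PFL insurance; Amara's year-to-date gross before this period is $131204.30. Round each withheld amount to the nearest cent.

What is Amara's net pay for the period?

Employee pension contribution: $2162.14 × 0.0397 = $85.84
Taxable wages = $2162.14 − $85.84 = $2076.30
Federal withholding: $2076.30 × 0.1507 = $312.90
State withholding: $2076.30 × 0.0329 = $68.31
Social Security tax: $2162.14 × 0.0544 = $117.62
PFL insurance: only $132015.88 − $131204.30 = $811.58 of this check is subject → $811.58 × 0.009 = $7.30
State disability insurance: $2162.14 × 0.003 = $6.49
Total deductions = $85.84 + $312.90 + $68.31 + $117.62 + $7.30 + $6.49 = $598.46
Net pay = $2162.14 − $598.46 = $1563.68

$1563.68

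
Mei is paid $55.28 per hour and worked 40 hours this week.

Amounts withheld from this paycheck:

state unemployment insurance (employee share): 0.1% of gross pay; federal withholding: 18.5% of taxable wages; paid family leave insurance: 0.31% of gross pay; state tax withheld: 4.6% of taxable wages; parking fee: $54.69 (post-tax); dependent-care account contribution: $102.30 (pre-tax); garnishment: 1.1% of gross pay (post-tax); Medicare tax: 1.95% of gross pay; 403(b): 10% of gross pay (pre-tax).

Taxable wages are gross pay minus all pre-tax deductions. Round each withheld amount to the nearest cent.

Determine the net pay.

$1,320.51

Gross pay: 40 × $55.28 = $2,211.20
Dependent-care account contribution: $102.30
403(b): $2,211.20 × 0.1 = $221.12
Pre-tax total = $102.30 + $221.12 = $323.42
Taxable wages = $2,211.20 − $323.42 = $1,887.78
Federal withholding: $1,887.78 × 0.185 = $349.24
State tax withheld: $1,887.78 × 0.046 = $86.84
State unemployment insurance (employee share): $2,211.20 × 0.001 = $2.21
Medicare tax: $2,211.20 × 0.0195 = $43.12
Paid family leave insurance: $2,211.20 × 0.0031 = $6.85
Garnishment: $2,211.20 × 0.011 = $24.32
Parking fee: $54.69
Total deductions = $102.30 + $221.12 + $349.24 + $86.84 + $2.21 + $43.12 + $6.85 + $24.32 + $54.69 = $890.69
Net pay = $2,211.20 − $890.69 = $1,320.51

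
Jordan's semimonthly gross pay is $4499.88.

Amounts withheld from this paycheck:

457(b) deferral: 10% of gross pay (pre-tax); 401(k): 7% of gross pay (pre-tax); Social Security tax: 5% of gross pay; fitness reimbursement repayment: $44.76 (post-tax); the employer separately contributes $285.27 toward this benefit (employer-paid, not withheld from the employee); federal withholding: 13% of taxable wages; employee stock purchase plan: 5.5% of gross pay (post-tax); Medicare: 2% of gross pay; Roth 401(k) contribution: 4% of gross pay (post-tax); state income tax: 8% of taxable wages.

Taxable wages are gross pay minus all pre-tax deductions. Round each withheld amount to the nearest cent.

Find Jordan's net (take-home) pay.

401(k): $4499.88 × 0.07 = $314.99
457(b) deferral: $4499.88 × 0.1 = $449.99
Pre-tax total = $314.99 + $449.99 = $764.98
Taxable wages = $4499.88 − $764.98 = $3734.90
Federal withholding: $3734.90 × 0.13 = $485.54
State income tax: $3734.90 × 0.08 = $298.79
Social Security tax: $4499.88 × 0.05 = $224.99
Medicare: $4499.88 × 0.02 = $90.00
Fitness reimbursement repayment: $44.76
Roth 401(k) contribution: $4499.88 × 0.04 = $180.00
Employee stock purchase plan: $4499.88 × 0.055 = $247.49
(Employer's $285.27 toward fitness reimbursement repayment is not withheld from the employee.)
Total deductions = $314.99 + $449.99 + $485.54 + $298.79 + $224.99 + $90.00 + $44.76 + $180.00 + $247.49 = $2336.55
Net pay = $4499.88 − $2336.55 = $2163.33

$2163.33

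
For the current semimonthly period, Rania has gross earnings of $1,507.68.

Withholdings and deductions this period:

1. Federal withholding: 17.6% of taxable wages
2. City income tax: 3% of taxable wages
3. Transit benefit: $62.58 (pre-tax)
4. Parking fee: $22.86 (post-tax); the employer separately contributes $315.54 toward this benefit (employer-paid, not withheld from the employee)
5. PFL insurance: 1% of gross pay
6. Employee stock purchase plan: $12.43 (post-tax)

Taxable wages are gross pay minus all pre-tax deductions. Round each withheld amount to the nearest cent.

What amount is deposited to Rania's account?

Transit benefit: $62.58
Taxable wages = $1,507.68 − $62.58 = $1,445.10
City income tax: $1,445.10 × 0.03 = $43.35
Federal withholding: $1,445.10 × 0.176 = $254.34
PFL insurance: $1,507.68 × 0.01 = $15.08
Employee stock purchase plan: $12.43
Parking fee: $22.86
(Employer's $315.54 toward parking fee is not withheld from the employee.)
Total deductions = $62.58 + $43.35 + $254.34 + $15.08 + $12.43 + $22.86 = $410.64
Net pay = $1,507.68 − $410.64 = $1,097.04

$1,097.04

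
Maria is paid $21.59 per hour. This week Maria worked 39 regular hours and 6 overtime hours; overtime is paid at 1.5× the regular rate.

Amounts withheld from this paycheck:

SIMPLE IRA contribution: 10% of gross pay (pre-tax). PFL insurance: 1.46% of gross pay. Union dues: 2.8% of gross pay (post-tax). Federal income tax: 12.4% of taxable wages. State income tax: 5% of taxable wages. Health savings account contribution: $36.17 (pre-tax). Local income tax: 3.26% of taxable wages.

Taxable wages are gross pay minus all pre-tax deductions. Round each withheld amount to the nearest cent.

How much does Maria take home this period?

Regular pay: 39 × $21.59 = $842.01
Overtime pay: 6 × $21.59 × 1.5 = $194.31
Gross pay = $842.01 + $194.31 = $1036.32
SIMPLE IRA contribution: $1036.32 × 0.1 = $103.63
Health savings account contribution: $36.17
Pre-tax total = $103.63 + $36.17 = $139.80
Taxable wages = $1036.32 − $139.80 = $896.52
Local income tax: $896.52 × 0.0326 = $29.23
Federal income tax: $896.52 × 0.124 = $111.17
State income tax: $896.52 × 0.05 = $44.83
PFL insurance: $1036.32 × 0.0146 = $15.13
Union dues: $1036.32 × 0.028 = $29.02
Total deductions = $103.63 + $36.17 + $29.23 + $111.17 + $44.83 + $15.13 + $29.02 = $369.18
Net pay = $1036.32 − $369.18 = $667.14

$667.14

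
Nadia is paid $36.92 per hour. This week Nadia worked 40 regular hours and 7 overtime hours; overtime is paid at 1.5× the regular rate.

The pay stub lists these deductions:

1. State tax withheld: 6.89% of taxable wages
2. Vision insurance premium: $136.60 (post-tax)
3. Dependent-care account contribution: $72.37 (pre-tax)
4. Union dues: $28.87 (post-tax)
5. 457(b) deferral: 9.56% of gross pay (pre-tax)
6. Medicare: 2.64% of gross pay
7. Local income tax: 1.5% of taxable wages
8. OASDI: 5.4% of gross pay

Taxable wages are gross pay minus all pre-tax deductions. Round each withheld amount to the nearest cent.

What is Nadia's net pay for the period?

$1,163.08

Regular pay: 40 × $36.92 = $1,476.80
Overtime pay: 7 × $36.92 × 1.5 = $387.66
Gross pay = $1,476.80 + $387.66 = $1,864.46
Dependent-care account contribution: $72.37
457(b) deferral: $1,864.46 × 0.0956 = $178.24
Pre-tax total = $72.37 + $178.24 = $250.61
Taxable wages = $1,864.46 − $250.61 = $1,613.85
Local income tax: $1,613.85 × 0.015 = $24.21
State tax withheld: $1,613.85 × 0.0689 = $111.19
Medicare: $1,864.46 × 0.0264 = $49.22
OASDI: $1,864.46 × 0.054 = $100.68
Union dues: $28.87
Vision insurance premium: $136.60
Total deductions = $72.37 + $178.24 + $24.21 + $111.19 + $49.22 + $100.68 + $28.87 + $136.60 = $701.38
Net pay = $1,864.46 − $701.38 = $1,163.08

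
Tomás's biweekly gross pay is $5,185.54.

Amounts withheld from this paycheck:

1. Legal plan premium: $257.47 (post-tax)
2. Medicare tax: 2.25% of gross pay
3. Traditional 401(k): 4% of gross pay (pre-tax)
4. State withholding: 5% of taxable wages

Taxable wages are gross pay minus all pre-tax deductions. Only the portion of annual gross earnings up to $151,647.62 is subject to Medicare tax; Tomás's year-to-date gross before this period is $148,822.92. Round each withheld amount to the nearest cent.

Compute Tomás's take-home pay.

$4,408.18

Traditional 401(k): $5,185.54 × 0.04 = $207.42
Taxable wages = $5,185.54 − $207.42 = $4,978.12
State withholding: $4,978.12 × 0.05 = $248.91
Medicare tax: only $151,647.62 − $148,822.92 = $2,824.70 of this check is subject → $2,824.70 × 0.0225 = $63.56
Legal plan premium: $257.47
Total deductions = $207.42 + $248.91 + $63.56 + $257.47 = $777.36
Net pay = $5,185.54 − $777.36 = $4,408.18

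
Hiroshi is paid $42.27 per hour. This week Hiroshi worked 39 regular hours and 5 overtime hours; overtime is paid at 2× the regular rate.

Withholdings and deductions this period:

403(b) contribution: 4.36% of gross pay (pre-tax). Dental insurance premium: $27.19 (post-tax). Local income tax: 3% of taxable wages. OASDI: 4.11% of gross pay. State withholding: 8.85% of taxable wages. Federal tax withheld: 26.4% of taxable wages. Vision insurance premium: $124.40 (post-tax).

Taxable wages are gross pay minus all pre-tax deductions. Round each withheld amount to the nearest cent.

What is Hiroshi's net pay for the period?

$986.50

Regular pay: 39 × $42.27 = $1,648.53
Overtime pay: 5 × $42.27 × 2 = $422.70
Gross pay = $1,648.53 + $422.70 = $2,071.23
403(b) contribution: $2,071.23 × 0.0436 = $90.31
Taxable wages = $2,071.23 − $90.31 = $1,980.92
Federal tax withheld: $1,980.92 × 0.264 = $522.96
Local income tax: $1,980.92 × 0.03 = $59.43
State withholding: $1,980.92 × 0.0885 = $175.31
OASDI: $2,071.23 × 0.0411 = $85.13
Vision insurance premium: $124.40
Dental insurance premium: $27.19
Total deductions = $90.31 + $522.96 + $59.43 + $175.31 + $85.13 + $124.40 + $27.19 = $1,084.73
Net pay = $2,071.23 − $1,084.73 = $986.50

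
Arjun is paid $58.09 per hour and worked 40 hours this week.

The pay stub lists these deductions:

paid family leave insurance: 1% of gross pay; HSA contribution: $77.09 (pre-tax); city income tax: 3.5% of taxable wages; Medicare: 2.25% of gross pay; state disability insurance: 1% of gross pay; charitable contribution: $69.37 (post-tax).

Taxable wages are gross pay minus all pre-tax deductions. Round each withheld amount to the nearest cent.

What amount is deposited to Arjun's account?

$1999.75

Gross pay: 40 × $58.09 = $2323.60
HSA contribution: $77.09
Taxable wages = $2323.60 − $77.09 = $2246.51
City income tax: $2246.51 × 0.035 = $78.63
Medicare: $2323.60 × 0.0225 = $52.28
State disability insurance: $2323.60 × 0.01 = $23.24
Paid family leave insurance: $2323.60 × 0.01 = $23.24
Charitable contribution: $69.37
Total deductions = $77.09 + $78.63 + $52.28 + $23.24 + $23.24 + $69.37 = $323.85
Net pay = $2323.60 − $323.85 = $1999.75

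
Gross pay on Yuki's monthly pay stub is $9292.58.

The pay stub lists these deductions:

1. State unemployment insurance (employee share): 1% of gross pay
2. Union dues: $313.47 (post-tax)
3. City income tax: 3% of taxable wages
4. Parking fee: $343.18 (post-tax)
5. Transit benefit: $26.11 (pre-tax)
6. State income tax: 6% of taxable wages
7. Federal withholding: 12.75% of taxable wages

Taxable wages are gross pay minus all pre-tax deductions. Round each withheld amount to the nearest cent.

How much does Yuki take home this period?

Transit benefit: $26.11
Taxable wages = $9292.58 − $26.11 = $9266.47
Federal withholding: $9266.47 × 0.1275 = $1181.47
State income tax: $9266.47 × 0.06 = $555.99
City income tax: $9266.47 × 0.03 = $277.99
State unemployment insurance (employee share): $9292.58 × 0.01 = $92.93
Union dues: $313.47
Parking fee: $343.18
Total deductions = $26.11 + $1181.47 + $555.99 + $277.99 + $92.93 + $313.47 + $343.18 = $2791.14
Net pay = $9292.58 − $2791.14 = $6501.44

$6501.44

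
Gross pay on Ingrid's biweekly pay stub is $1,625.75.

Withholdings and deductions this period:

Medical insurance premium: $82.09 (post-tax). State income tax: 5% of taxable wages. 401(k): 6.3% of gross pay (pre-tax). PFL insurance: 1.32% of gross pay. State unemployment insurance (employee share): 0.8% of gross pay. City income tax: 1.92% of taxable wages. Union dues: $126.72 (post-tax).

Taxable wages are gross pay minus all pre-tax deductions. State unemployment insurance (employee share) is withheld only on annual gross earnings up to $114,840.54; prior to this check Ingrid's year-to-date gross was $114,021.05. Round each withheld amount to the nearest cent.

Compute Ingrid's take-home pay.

$1,181.08

401(k): $1,625.75 × 0.063 = $102.42
Taxable wages = $1,625.75 − $102.42 = $1,523.33
State income tax: $1,523.33 × 0.05 = $76.17
City income tax: $1,523.33 × 0.0192 = $29.25
State unemployment insurance (employee share): only $114,840.54 − $114,021.05 = $819.49 of this check is subject → $819.49 × 0.008 = $6.56
PFL insurance: $1,625.75 × 0.0132 = $21.46
Medical insurance premium: $82.09
Union dues: $126.72
Total deductions = $102.42 + $76.17 + $29.25 + $6.56 + $21.46 + $82.09 + $126.72 = $444.67
Net pay = $1,625.75 − $444.67 = $1,181.08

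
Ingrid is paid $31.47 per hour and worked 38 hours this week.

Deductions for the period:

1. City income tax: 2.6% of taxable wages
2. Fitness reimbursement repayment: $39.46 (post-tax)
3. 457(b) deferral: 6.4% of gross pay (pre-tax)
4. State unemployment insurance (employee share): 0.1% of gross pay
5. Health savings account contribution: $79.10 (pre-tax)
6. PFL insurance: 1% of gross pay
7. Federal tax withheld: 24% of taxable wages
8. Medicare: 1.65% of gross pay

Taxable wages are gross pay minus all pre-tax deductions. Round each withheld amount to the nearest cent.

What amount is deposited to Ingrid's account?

$691.17

Gross pay: 38 × $31.47 = $1195.86
457(b) deferral: $1195.86 × 0.064 = $76.54
Health savings account contribution: $79.10
Pre-tax total = $76.54 + $79.10 = $155.64
Taxable wages = $1195.86 − $155.64 = $1040.22
City income tax: $1040.22 × 0.026 = $27.05
Federal tax withheld: $1040.22 × 0.24 = $249.65
PFL insurance: $1195.86 × 0.01 = $11.96
Medicare: $1195.86 × 0.0165 = $19.73
State unemployment insurance (employee share): $1195.86 × 0.001 = $1.20
Fitness reimbursement repayment: $39.46
Total deductions = $76.54 + $79.10 + $27.05 + $249.65 + $11.96 + $19.73 + $1.20 + $39.46 = $504.69
Net pay = $1195.86 − $504.69 = $691.17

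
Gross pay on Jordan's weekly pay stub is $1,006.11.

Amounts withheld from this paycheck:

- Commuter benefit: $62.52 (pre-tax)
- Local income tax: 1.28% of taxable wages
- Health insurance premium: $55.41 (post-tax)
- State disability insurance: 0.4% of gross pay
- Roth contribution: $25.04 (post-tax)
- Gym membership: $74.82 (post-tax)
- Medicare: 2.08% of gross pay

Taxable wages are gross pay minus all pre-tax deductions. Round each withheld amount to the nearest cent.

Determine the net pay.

Commuter benefit: $62.52
Taxable wages = $1,006.11 − $62.52 = $943.59
Local income tax: $943.59 × 0.0128 = $12.08
Medicare: $1,006.11 × 0.0208 = $20.93
State disability insurance: $1,006.11 × 0.004 = $4.02
Roth contribution: $25.04
Gym membership: $74.82
Health insurance premium: $55.41
Total deductions = $62.52 + $12.08 + $20.93 + $4.02 + $25.04 + $74.82 + $55.41 = $254.82
Net pay = $1,006.11 − $254.82 = $751.29

$751.29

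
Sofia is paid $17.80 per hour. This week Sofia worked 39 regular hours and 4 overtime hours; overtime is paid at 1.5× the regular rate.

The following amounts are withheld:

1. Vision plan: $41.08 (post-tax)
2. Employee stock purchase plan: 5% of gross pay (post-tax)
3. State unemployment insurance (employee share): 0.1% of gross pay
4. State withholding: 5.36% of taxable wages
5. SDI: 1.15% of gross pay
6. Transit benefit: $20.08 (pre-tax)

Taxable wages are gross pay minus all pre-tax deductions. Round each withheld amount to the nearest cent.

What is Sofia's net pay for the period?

$647.92

Regular pay: 39 × $17.80 = $694.20
Overtime pay: 4 × $17.80 × 1.5 = $106.80
Gross pay = $694.20 + $106.80 = $801.00
Transit benefit: $20.08
Taxable wages = $801.00 − $20.08 = $780.92
State withholding: $780.92 × 0.0536 = $41.86
State unemployment insurance (employee share): $801.00 × 0.001 = $0.80
SDI: $801.00 × 0.0115 = $9.21
Vision plan: $41.08
Employee stock purchase plan: $801.00 × 0.05 = $40.05
Total deductions = $20.08 + $41.86 + $0.80 + $9.21 + $41.08 + $40.05 = $153.08
Net pay = $801.00 − $153.08 = $647.92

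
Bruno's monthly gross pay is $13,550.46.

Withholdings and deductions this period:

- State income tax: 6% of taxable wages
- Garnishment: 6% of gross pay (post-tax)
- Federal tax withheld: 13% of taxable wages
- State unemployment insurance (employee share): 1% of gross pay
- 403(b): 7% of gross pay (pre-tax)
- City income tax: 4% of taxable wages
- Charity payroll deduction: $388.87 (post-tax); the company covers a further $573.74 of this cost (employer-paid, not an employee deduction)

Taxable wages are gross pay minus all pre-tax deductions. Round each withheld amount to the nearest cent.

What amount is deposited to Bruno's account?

403(b): $13,550.46 × 0.07 = $948.53
Taxable wages = $13,550.46 − $948.53 = $12,601.93
State income tax: $12,601.93 × 0.06 = $756.12
City income tax: $12,601.93 × 0.04 = $504.08
Federal tax withheld: $12,601.93 × 0.13 = $1,638.25
State unemployment insurance (employee share): $13,550.46 × 0.01 = $135.50
Garnishment: $13,550.46 × 0.06 = $813.03
Charity payroll deduction: $388.87
(Employer's $573.74 toward charity payroll deduction is not withheld from the employee.)
Total deductions = $948.53 + $756.12 + $504.08 + $1,638.25 + $135.50 + $813.03 + $388.87 = $5,184.38
Net pay = $13,550.46 − $5,184.38 = $8,366.08

$8,366.08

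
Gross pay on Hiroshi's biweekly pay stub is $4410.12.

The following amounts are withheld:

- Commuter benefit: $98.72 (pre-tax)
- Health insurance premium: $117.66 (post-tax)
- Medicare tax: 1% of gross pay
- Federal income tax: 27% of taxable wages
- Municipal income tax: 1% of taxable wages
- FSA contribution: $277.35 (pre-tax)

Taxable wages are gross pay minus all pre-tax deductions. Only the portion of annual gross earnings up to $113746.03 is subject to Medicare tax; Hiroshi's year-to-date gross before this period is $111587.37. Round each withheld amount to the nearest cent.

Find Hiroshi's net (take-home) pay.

$2765.27

Commuter benefit: $98.72
FSA contribution: $277.35
Pre-tax total = $98.72 + $277.35 = $376.07
Taxable wages = $4410.12 − $376.07 = $4034.05
Municipal income tax: $4034.05 × 0.01 = $40.34
Federal income tax: $4034.05 × 0.27 = $1089.19
Medicare tax: only $113746.03 − $111587.37 = $2158.66 of this check is subject → $2158.66 × 0.01 = $21.59
Health insurance premium: $117.66
Total deductions = $98.72 + $277.35 + $40.34 + $1089.19 + $21.59 + $117.66 = $1644.85
Net pay = $4410.12 − $1644.85 = $2765.27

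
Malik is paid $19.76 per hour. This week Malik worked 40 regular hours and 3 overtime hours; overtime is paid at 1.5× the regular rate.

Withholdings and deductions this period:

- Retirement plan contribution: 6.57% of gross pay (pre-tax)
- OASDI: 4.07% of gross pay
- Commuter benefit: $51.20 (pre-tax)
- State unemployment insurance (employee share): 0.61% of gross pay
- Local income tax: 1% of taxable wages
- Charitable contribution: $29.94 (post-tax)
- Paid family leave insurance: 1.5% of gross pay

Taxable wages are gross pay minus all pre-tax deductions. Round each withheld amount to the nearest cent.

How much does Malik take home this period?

$678.37

Regular pay: 40 × $19.76 = $790.40
Overtime pay: 3 × $19.76 × 1.5 = $88.92
Gross pay = $790.40 + $88.92 = $879.32
Retirement plan contribution: $879.32 × 0.0657 = $57.77
Commuter benefit: $51.20
Pre-tax total = $57.77 + $51.20 = $108.97
Taxable wages = $879.32 − $108.97 = $770.35
Local income tax: $770.35 × 0.01 = $7.70
Paid family leave insurance: $879.32 × 0.015 = $13.19
OASDI: $879.32 × 0.0407 = $35.79
State unemployment insurance (employee share): $879.32 × 0.0061 = $5.36
Charitable contribution: $29.94
Total deductions = $57.77 + $51.20 + $7.70 + $13.19 + $35.79 + $5.36 + $29.94 = $200.95
Net pay = $879.32 − $200.95 = $678.37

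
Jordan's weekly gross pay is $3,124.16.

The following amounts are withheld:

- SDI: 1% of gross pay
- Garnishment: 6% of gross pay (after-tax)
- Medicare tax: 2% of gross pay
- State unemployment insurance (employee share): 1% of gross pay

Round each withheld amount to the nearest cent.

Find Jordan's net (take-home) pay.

$2,811.75

Medicare tax: $3,124.16 × 0.02 = $62.48
SDI: $3,124.16 × 0.01 = $31.24
State unemployment insurance (employee share): $3,124.16 × 0.01 = $31.24
Garnishment: $3,124.16 × 0.06 = $187.45
Total deductions = $62.48 + $31.24 + $31.24 + $187.45 = $312.41
Net pay = $3,124.16 − $312.41 = $2,811.75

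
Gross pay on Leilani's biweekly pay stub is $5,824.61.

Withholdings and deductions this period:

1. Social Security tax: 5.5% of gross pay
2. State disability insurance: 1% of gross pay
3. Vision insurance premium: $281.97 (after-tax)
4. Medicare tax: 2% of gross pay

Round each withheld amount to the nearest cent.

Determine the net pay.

$5,047.55

State disability insurance: $5,824.61 × 0.01 = $58.25
Medicare tax: $5,824.61 × 0.02 = $116.49
Social Security tax: $5,824.61 × 0.055 = $320.35
Vision insurance premium: $281.97
Total deductions = $58.25 + $116.49 + $320.35 + $281.97 = $777.06
Net pay = $5,824.61 − $777.06 = $5,047.55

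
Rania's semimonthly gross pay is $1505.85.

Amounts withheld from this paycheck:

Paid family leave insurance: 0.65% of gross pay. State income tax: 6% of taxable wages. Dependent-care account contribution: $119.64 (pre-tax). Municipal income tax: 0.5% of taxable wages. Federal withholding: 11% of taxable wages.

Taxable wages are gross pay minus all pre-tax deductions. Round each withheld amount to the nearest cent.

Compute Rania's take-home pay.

Dependent-care account contribution: $119.64
Taxable wages = $1505.85 − $119.64 = $1386.21
State income tax: $1386.21 × 0.06 = $83.17
Federal withholding: $1386.21 × 0.11 = $152.48
Municipal income tax: $1386.21 × 0.005 = $6.93
Paid family leave insurance: $1505.85 × 0.0065 = $9.79
Total deductions = $119.64 + $83.17 + $152.48 + $6.93 + $9.79 = $372.01
Net pay = $1505.85 − $372.01 = $1133.84

$1133.84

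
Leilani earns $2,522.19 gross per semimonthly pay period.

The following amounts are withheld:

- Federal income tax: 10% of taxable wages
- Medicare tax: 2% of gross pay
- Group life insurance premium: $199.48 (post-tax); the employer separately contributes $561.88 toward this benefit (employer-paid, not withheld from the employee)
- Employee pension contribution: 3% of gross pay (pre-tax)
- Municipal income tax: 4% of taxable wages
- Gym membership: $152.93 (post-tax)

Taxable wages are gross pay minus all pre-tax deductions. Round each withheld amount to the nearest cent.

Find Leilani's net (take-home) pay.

Employee pension contribution: $2,522.19 × 0.03 = $75.67
Taxable wages = $2,522.19 − $75.67 = $2,446.52
Federal income tax: $2,446.52 × 0.1 = $244.65
Municipal income tax: $2,446.52 × 0.04 = $97.86
Medicare tax: $2,522.19 × 0.02 = $50.44
Group life insurance premium: $199.48
Gym membership: $152.93
(Employer's $561.88 toward group life insurance premium is not withheld from the employee.)
Total deductions = $75.67 + $244.65 + $97.86 + $50.44 + $199.48 + $152.93 = $821.03
Net pay = $2,522.19 − $821.03 = $1,701.16

$1,701.16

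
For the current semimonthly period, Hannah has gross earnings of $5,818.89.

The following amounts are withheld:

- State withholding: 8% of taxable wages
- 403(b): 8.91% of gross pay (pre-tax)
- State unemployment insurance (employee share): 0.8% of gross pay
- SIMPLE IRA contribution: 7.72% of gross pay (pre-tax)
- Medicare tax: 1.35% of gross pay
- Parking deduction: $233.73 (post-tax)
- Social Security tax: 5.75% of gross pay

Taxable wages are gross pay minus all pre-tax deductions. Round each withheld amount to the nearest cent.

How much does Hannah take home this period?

$3,769.68

SIMPLE IRA contribution: $5,818.89 × 0.0772 = $449.22
403(b): $5,818.89 × 0.0891 = $518.46
Pre-tax total = $449.22 + $518.46 = $967.68
Taxable wages = $5,818.89 − $967.68 = $4,851.21
State withholding: $4,851.21 × 0.08 = $388.10
Social Security tax: $5,818.89 × 0.0575 = $334.59
State unemployment insurance (employee share): $5,818.89 × 0.008 = $46.55
Medicare tax: $5,818.89 × 0.0135 = $78.56
Parking deduction: $233.73
Total deductions = $449.22 + $518.46 + $388.10 + $334.59 + $46.55 + $78.56 + $233.73 = $2,049.21
Net pay = $5,818.89 − $2,049.21 = $3,769.68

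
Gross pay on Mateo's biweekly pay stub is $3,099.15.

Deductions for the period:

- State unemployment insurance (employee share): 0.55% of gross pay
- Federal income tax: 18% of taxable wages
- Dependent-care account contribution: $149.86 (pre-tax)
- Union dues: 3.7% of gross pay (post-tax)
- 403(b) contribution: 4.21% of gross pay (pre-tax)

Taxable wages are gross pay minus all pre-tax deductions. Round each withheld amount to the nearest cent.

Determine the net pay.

403(b) contribution: $3,099.15 × 0.0421 = $130.47
Dependent-care account contribution: $149.86
Pre-tax total = $130.47 + $149.86 = $280.33
Taxable wages = $3,099.15 − $280.33 = $2,818.82
Federal income tax: $2,818.82 × 0.18 = $507.39
State unemployment insurance (employee share): $3,099.15 × 0.0055 = $17.05
Union dues: $3,099.15 × 0.037 = $114.67
Total deductions = $130.47 + $149.86 + $507.39 + $17.05 + $114.67 = $919.44
Net pay = $3,099.15 − $919.44 = $2,179.71

$2,179.71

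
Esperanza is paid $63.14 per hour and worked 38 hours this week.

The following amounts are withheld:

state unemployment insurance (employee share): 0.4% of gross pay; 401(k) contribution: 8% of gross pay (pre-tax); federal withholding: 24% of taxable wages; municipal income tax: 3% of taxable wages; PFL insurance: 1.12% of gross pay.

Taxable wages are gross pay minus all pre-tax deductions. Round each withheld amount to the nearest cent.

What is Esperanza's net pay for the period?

$1574.91

Gross pay: 38 × $63.14 = $2399.32
401(k) contribution: $2399.32 × 0.08 = $191.95
Taxable wages = $2399.32 − $191.95 = $2207.37
Federal withholding: $2207.37 × 0.24 = $529.77
Municipal income tax: $2207.37 × 0.03 = $66.22
PFL insurance: $2399.32 × 0.0112 = $26.87
State unemployment insurance (employee share): $2399.32 × 0.004 = $9.60
Total deductions = $191.95 + $529.77 + $66.22 + $26.87 + $9.60 = $824.41
Net pay = $2399.32 − $824.41 = $1574.91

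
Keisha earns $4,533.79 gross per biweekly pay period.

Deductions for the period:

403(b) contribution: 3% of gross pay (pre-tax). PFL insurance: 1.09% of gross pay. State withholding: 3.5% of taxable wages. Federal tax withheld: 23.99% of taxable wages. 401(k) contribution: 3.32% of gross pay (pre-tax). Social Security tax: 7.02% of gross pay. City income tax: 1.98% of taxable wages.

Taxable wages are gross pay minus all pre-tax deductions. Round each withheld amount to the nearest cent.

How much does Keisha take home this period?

$2,627.90

401(k) contribution: $4,533.79 × 0.0332 = $150.52
403(b) contribution: $4,533.79 × 0.03 = $136.01
Pre-tax total = $150.52 + $136.01 = $286.53
Taxable wages = $4,533.79 − $286.53 = $4,247.26
State withholding: $4,247.26 × 0.035 = $148.65
Federal tax withheld: $4,247.26 × 0.2399 = $1,018.92
City income tax: $4,247.26 × 0.0198 = $84.10
PFL insurance: $4,533.79 × 0.0109 = $49.42
Social Security tax: $4,533.79 × 0.0702 = $318.27
Total deductions = $150.52 + $136.01 + $148.65 + $1,018.92 + $84.10 + $49.42 + $318.27 = $1,905.89
Net pay = $4,533.79 − $1,905.89 = $2,627.90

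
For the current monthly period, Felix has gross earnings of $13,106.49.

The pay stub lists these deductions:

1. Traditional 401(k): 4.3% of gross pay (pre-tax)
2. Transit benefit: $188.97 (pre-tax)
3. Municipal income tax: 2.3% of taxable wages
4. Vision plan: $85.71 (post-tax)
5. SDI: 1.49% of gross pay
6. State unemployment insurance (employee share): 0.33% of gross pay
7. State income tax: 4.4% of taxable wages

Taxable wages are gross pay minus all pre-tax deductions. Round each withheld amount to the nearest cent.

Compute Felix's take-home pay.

Transit benefit: $188.97
Traditional 401(k): $13,106.49 × 0.043 = $563.58
Pre-tax total = $188.97 + $563.58 = $752.55
Taxable wages = $13,106.49 − $752.55 = $12,353.94
Municipal income tax: $12,353.94 × 0.023 = $284.14
State income tax: $12,353.94 × 0.044 = $543.57
SDI: $13,106.49 × 0.0149 = $195.29
State unemployment insurance (employee share): $13,106.49 × 0.0033 = $43.25
Vision plan: $85.71
Total deductions = $188.97 + $563.58 + $284.14 + $543.57 + $195.29 + $43.25 + $85.71 = $1,904.51
Net pay = $13,106.49 − $1,904.51 = $11,201.98

$11,201.98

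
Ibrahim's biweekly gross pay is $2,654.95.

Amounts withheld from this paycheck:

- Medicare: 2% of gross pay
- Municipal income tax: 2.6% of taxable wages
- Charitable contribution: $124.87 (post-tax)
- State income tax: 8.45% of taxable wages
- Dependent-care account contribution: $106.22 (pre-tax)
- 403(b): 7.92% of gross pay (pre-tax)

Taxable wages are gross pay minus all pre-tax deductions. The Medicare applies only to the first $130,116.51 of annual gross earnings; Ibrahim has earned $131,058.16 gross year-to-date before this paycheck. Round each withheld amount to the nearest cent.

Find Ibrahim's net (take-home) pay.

403(b): $2,654.95 × 0.0792 = $210.27
Dependent-care account contribution: $106.22
Pre-tax total = $210.27 + $106.22 = $316.49
Taxable wages = $2,654.95 − $316.49 = $2,338.46
Municipal income tax: $2,338.46 × 0.026 = $60.80
State income tax: $2,338.46 × 0.0845 = $197.60
Medicare: annual cap $130,116.51 already reached (YTD $131,058.16), so $0.00
Charitable contribution: $124.87
Total deductions = $210.27 + $106.22 + $60.80 + $197.60 + $0.00 + $124.87 = $699.76
Net pay = $2,654.95 − $699.76 = $1,955.19

$1,955.19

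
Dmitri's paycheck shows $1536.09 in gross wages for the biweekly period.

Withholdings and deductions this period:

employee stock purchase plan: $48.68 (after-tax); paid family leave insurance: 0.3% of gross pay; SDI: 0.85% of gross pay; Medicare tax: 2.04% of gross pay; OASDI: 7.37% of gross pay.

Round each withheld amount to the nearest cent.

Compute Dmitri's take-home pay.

$1325.19

Medicare tax: $1536.09 × 0.0204 = $31.34
Paid family leave insurance: $1536.09 × 0.003 = $4.61
SDI: $1536.09 × 0.0085 = $13.06
OASDI: $1536.09 × 0.0737 = $113.21
Employee stock purchase plan: $48.68
Total deductions = $31.34 + $4.61 + $13.06 + $113.21 + $48.68 = $210.90
Net pay = $1536.09 − $210.90 = $1325.19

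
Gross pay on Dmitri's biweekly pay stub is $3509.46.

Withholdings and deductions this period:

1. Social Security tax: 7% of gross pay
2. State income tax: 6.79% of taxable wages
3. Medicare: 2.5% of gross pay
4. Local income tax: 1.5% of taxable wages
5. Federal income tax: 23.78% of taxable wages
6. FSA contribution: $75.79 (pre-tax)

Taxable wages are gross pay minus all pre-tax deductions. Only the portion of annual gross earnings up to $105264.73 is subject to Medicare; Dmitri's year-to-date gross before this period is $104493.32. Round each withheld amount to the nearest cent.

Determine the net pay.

FSA contribution: $75.79
Taxable wages = $3509.46 − $75.79 = $3433.67
State income tax: $3433.67 × 0.0679 = $233.15
Local income tax: $3433.67 × 0.015 = $51.51
Federal income tax: $3433.67 × 0.2378 = $816.53
Medicare: only $105264.73 − $104493.32 = $771.41 of this check is subject → $771.41 × 0.025 = $19.29
Social Security tax: $3509.46 × 0.07 = $245.66
Total deductions = $75.79 + $233.15 + $51.51 + $816.53 + $19.29 + $245.66 = $1441.93
Net pay = $3509.46 − $1441.93 = $2067.53

$2067.53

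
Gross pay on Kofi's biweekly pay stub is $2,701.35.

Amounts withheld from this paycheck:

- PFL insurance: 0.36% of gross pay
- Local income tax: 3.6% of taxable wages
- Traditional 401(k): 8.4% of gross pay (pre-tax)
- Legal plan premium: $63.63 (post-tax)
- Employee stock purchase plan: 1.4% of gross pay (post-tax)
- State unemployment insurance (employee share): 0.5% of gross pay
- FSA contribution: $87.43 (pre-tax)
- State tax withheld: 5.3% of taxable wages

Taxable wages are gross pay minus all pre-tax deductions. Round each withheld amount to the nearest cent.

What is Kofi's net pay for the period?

FSA contribution: $87.43
Traditional 401(k): $2,701.35 × 0.084 = $226.91
Pre-tax total = $87.43 + $226.91 = $314.34
Taxable wages = $2,701.35 − $314.34 = $2,387.01
Local income tax: $2,387.01 × 0.036 = $85.93
State tax withheld: $2,387.01 × 0.053 = $126.51
State unemployment insurance (employee share): $2,701.35 × 0.005 = $13.51
PFL insurance: $2,701.35 × 0.0036 = $9.72
Legal plan premium: $63.63
Employee stock purchase plan: $2,701.35 × 0.014 = $37.82
Total deductions = $87.43 + $226.91 + $85.93 + $126.51 + $13.51 + $9.72 + $63.63 + $37.82 = $651.46
Net pay = $2,701.35 − $651.46 = $2,049.89

$2,049.89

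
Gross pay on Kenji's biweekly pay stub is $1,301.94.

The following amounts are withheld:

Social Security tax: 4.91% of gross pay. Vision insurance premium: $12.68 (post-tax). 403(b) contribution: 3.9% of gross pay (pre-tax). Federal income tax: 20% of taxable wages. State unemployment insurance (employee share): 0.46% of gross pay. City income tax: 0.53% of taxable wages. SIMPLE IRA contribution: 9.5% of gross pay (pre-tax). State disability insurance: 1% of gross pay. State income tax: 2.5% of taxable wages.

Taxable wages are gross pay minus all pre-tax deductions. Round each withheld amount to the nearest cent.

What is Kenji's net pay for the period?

$772.19

403(b) contribution: $1,301.94 × 0.039 = $50.78
SIMPLE IRA contribution: $1,301.94 × 0.095 = $123.68
Pre-tax total = $50.78 + $123.68 = $174.46
Taxable wages = $1,301.94 − $174.46 = $1,127.48
State income tax: $1,127.48 × 0.025 = $28.19
Federal income tax: $1,127.48 × 0.2 = $225.50
City income tax: $1,127.48 × 0.0053 = $5.98
State disability insurance: $1,301.94 × 0.01 = $13.02
Social Security tax: $1,301.94 × 0.0491 = $63.93
State unemployment insurance (employee share): $1,301.94 × 0.0046 = $5.99
Vision insurance premium: $12.68
Total deductions = $50.78 + $123.68 + $28.19 + $225.50 + $5.98 + $13.02 + $63.93 + $5.99 + $12.68 = $529.75
Net pay = $1,301.94 − $529.75 = $772.19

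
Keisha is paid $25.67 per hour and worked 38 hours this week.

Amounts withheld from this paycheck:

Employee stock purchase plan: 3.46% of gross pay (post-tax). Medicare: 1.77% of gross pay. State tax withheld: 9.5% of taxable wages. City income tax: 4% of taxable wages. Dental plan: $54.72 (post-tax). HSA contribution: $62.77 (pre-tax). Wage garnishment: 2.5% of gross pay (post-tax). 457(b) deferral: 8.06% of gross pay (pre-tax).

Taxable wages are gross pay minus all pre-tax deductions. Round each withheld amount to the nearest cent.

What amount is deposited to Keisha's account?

$591.34

Gross pay: 38 × $25.67 = $975.46
457(b) deferral: $975.46 × 0.0806 = $78.62
HSA contribution: $62.77
Pre-tax total = $78.62 + $62.77 = $141.39
Taxable wages = $975.46 − $141.39 = $834.07
City income tax: $834.07 × 0.04 = $33.36
State tax withheld: $834.07 × 0.095 = $79.24
Medicare: $975.46 × 0.0177 = $17.27
Employee stock purchase plan: $975.46 × 0.0346 = $33.75
Wage garnishment: $975.46 × 0.025 = $24.39
Dental plan: $54.72
Total deductions = $78.62 + $62.77 + $33.36 + $79.24 + $17.27 + $33.75 + $24.39 + $54.72 = $384.12
Net pay = $975.46 − $384.12 = $591.34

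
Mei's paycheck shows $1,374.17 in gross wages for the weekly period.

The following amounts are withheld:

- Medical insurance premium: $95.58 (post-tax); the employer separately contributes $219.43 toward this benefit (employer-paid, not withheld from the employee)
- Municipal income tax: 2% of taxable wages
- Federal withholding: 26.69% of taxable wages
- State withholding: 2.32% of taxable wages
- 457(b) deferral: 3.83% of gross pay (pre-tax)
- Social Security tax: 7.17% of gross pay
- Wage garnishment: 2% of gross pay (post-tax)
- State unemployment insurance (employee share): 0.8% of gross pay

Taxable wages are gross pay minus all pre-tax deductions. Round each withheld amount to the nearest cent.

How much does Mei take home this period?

457(b) deferral: $1,374.17 × 0.0383 = $52.63
Taxable wages = $1,374.17 − $52.63 = $1,321.54
Federal withholding: $1,321.54 × 0.2669 = $352.72
Municipal income tax: $1,321.54 × 0.02 = $26.43
State withholding: $1,321.54 × 0.0232 = $30.66
State unemployment insurance (employee share): $1,374.17 × 0.008 = $10.99
Social Security tax: $1,374.17 × 0.0717 = $98.53
Wage garnishment: $1,374.17 × 0.02 = $27.48
Medical insurance premium: $95.58
(Employer's $219.43 toward medical insurance premium is not withheld from the employee.)
Total deductions = $52.63 + $352.72 + $26.43 + $30.66 + $10.99 + $98.53 + $27.48 + $95.58 = $695.02
Net pay = $1,374.17 − $695.02 = $679.15

$679.15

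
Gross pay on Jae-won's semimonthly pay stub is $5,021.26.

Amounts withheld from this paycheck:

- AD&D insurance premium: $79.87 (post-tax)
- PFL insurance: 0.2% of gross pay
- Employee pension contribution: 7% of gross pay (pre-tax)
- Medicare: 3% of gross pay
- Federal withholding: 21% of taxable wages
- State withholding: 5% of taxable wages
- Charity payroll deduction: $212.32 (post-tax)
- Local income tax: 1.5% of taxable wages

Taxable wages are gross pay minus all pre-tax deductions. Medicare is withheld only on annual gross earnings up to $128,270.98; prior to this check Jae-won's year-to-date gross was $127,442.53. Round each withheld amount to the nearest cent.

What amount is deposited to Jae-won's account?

Employee pension contribution: $5,021.26 × 0.07 = $351.49
Taxable wages = $5,021.26 − $351.49 = $4,669.77
Local income tax: $4,669.77 × 0.015 = $70.05
Federal withholding: $4,669.77 × 0.21 = $980.65
State withholding: $4,669.77 × 0.05 = $233.49
Medicare: only $128,270.98 − $127,442.53 = $828.45 of this check is subject → $828.45 × 0.03 = $24.85
PFL insurance: $5,021.26 × 0.002 = $10.04
Charity payroll deduction: $212.32
AD&D insurance premium: $79.87
Total deductions = $351.49 + $70.05 + $980.65 + $233.49 + $24.85 + $10.04 + $212.32 + $79.87 = $1,962.76
Net pay = $5,021.26 − $1,962.76 = $3,058.50

$3,058.50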